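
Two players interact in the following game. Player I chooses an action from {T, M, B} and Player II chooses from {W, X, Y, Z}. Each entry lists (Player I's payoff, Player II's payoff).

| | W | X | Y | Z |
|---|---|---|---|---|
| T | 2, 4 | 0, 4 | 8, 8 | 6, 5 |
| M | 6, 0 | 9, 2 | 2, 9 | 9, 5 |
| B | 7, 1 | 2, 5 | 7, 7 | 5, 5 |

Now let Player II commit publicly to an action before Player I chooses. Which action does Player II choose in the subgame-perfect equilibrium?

Player I best-responds to each possible Player II move:
- W → Player I plays B (best of 2, 6, 7); Player II gets 1.
- X → Player I plays M (best of 0, 9, 2); Player II gets 2.
- Y → Player I plays T (best of 8, 2, 7); Player II gets 8.
- Z → Player I plays M (best of 6, 9, 5); Player II gets 5.
Player II's induced payoffs are 1, 2, 8, 5, so Player II commits to Y. Subgame-perfect outcome: (T, Y) with payoffs (8, 8).

Y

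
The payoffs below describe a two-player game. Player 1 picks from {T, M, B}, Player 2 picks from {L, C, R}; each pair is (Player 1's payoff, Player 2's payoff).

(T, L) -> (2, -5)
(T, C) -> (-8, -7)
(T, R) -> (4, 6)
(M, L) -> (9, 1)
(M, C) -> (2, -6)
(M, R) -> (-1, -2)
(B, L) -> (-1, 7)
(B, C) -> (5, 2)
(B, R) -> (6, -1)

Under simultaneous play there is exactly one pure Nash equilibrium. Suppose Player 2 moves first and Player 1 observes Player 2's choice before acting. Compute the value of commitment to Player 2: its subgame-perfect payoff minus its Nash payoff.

Player 1 best-responds to each possible Player 2 move:
- L: Player 1 compares 2, 9, -1 and picks M; Player 2 would get 1.
- C: Player 1 compares -8, 2, 5 and picks B; Player 2 would get 2.
- R: Player 1 compares 4, -1, 6 and picks B; Player 2 would get -1.
Maximizing over 1, 2, -1, Player 2 chooses C. Subgame-perfect outcome: (B, C) with payoffs (5, 2).
For the simultaneous game, intersect best replies.
Player 1's best replies: L→M; C→B; R→B.
Player 2's best replies: T→R; M→L; B→L.
The unique mutual best reply is (M, L), giving (9, 1).
Player 2's commitment gain: 2 − 1 = 1.

1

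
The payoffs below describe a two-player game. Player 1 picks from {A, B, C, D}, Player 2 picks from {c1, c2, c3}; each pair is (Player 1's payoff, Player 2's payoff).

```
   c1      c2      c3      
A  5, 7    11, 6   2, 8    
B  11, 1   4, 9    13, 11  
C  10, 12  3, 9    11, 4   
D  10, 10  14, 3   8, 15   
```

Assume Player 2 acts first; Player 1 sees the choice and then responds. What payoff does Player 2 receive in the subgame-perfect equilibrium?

Backward induction with Player 2 moving first.
- c1: Player 1 compares 5, 11, 10, 10 and picks B; Player 2 would get 1.
- c2: Player 1 compares 11, 4, 3, 14 and picks D; Player 2 would get 3.
- c3: Player 1 compares 2, 13, 11, 8 and picks B; Player 2 would get 11.
Maximizing over 1, 3, 11, Player 2 chooses c3. Subgame-perfect outcome: (B, c3) with payoffs (13, 11).

11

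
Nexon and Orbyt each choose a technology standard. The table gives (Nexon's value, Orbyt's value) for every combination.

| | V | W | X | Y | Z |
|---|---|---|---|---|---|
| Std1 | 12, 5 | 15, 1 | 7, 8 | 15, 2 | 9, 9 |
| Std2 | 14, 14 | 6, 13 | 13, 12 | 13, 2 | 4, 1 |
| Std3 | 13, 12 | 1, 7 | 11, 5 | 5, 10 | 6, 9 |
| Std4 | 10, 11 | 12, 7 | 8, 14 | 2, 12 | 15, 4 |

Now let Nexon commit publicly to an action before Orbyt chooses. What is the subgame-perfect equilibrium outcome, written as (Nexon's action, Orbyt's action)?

Backward induction with Nexon moving first.
- Std1: Orbyt compares 5, 1, 8, 2, 9 and picks Z; Nexon would get 9.
- Std2: Orbyt compares 14, 13, 12, 2, 1 and picks V; Nexon would get 14.
- Std3: Orbyt compares 12, 7, 5, 10, 9 and picks V; Nexon would get 13.
- Std4: Orbyt compares 11, 7, 14, 12, 4 and picks X; Nexon would get 8.
Among 9, 14, 13, 8, the best is 14 at Std2. Subgame-perfect outcome: (Std2, V) with payoffs (14, 14).

(Std2, V)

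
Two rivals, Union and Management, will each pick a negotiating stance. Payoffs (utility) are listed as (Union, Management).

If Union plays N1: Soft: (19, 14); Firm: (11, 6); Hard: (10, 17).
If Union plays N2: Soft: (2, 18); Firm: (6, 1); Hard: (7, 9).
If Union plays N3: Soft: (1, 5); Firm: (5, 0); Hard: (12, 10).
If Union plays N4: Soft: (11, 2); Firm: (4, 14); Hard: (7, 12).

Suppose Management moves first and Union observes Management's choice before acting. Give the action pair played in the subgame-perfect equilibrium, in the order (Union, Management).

(N1, Soft)

Backward induction with Management moving first.
- Soft: BR = N1, leader payoff 14.
- Firm: BR = N1, leader payoff 6.
- Hard: BR = N3, leader payoff 10.
Among 14, 6, 10, the best is 14 at Soft. Subgame-perfect outcome: (N1, Soft) with payoffs (19, 14).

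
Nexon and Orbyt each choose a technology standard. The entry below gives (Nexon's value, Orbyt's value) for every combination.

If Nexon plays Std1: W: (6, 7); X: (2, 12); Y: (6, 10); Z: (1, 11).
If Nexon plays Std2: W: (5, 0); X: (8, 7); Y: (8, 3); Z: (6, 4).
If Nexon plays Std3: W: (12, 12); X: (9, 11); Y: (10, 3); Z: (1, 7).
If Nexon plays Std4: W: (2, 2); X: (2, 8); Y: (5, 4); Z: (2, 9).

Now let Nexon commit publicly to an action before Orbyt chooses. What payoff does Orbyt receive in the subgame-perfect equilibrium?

Solve by backward induction (Nexon leads).
- Std1 → Orbyt plays X (best of 7, 12, 10, 11); Nexon gets 2.
- Std2 → Orbyt plays X (best of 0, 7, 3, 4); Nexon gets 8.
- Std3 → Orbyt plays W (best of 12, 11, 3, 7); Nexon gets 12.
- Std4 → Orbyt plays Z (best of 2, 8, 4, 9); Nexon gets 2.
Among 2, 8, 12, 2, the best is 12 at Std3. Subgame-perfect outcome: (Std3, W) with payoffs (12, 12).

12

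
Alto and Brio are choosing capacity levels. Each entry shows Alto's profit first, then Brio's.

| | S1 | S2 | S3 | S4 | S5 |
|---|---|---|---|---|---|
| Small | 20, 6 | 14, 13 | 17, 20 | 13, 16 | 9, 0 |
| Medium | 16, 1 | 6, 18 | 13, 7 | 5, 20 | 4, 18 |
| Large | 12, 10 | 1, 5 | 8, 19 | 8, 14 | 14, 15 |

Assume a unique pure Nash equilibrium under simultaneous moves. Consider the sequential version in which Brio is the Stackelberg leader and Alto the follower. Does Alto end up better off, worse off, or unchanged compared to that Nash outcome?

unchanged

Backward induction with Brio moving first.
- S1 → Alto plays Small (best of 20, 16, 12); Brio gets 6.
- S2 → Alto plays Small (best of 14, 6, 1); Brio gets 13.
- S3 → Alto plays Small (best of 17, 13, 8); Brio gets 20.
- S4 → Alto plays Small (best of 13, 5, 8); Brio gets 16.
- S5 → Alto plays Large (best of 9, 4, 14); Brio gets 15.
Maximizing over 6, 13, 20, 16, 15, Brio chooses S3. Subgame-perfect outcome: (Small, S3) with payoffs (17, 20).
For the simultaneous game, intersect best replies.
Alto's best replies: S1→Small; S2→Small; S3→Small; S4→Small; S5→Large.
Brio's best replies: Small→S3; Medium→S4; Large→S3.
The unique mutual best reply is (Small, S3), giving (17, 20).
Alto earns 17 sequentially versus 17 at the Nash outcome: unchanged.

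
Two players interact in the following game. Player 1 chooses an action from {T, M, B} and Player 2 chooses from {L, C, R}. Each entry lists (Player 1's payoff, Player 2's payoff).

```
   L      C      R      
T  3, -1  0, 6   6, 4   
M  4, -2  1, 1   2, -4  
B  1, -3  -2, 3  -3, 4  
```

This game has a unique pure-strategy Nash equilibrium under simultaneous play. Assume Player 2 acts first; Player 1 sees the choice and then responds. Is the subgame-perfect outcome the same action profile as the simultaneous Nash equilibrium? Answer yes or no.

no

Player 1 best-responds to each possible Player 2 move:
- L → Player 1 plays M (best of 3, 4, 1); Player 2 gets -2.
- C → Player 1 plays M (best of 0, 1, -2); Player 2 gets 1.
- R → Player 1 plays T (best of 6, 2, -3); Player 2 gets 4.
Among -2, 1, 4, the best is 4 at R. Subgame-perfect outcome: (T, R) with payoffs (6, 4).
Now find the simultaneous Nash equilibrium.
Player 1's best replies: L→M; C→M; R→T.
Player 2's best replies: T→C; M→C; B→R.
The unique mutual best reply is (M, C), giving (1, 1).
Sequential outcome (T, R) differs from the Nash profile (M, C).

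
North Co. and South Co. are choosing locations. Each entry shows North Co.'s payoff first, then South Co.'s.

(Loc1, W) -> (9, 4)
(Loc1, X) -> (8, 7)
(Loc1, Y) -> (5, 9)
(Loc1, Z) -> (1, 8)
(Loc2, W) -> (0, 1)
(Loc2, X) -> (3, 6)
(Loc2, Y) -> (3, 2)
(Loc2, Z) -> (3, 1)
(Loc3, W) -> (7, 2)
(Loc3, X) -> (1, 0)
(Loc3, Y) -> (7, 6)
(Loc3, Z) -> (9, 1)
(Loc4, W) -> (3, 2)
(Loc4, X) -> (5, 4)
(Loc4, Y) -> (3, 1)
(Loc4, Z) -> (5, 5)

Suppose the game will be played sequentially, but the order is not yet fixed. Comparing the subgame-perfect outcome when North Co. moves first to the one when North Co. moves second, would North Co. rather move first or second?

second

If North Co. leads: South Co.'s best replies are Loc1→Y, Loc2→X, Loc3→Y, Loc4→Z; North Co.'s induced payoffs 5, 3, 7, 5; outcome (Loc3, Y), payoffs (7, 6).
If South Co. leads: North Co.'s best replies are W→Loc1, X→Loc1, Y→Loc3, Z→Loc3; South Co.'s induced payoffs 4, 7, 6, 1; outcome (Loc1, X), payoffs (8, 7).
North Co. gets 7 moving first and 8 moving second, so North Co. prefers to move second.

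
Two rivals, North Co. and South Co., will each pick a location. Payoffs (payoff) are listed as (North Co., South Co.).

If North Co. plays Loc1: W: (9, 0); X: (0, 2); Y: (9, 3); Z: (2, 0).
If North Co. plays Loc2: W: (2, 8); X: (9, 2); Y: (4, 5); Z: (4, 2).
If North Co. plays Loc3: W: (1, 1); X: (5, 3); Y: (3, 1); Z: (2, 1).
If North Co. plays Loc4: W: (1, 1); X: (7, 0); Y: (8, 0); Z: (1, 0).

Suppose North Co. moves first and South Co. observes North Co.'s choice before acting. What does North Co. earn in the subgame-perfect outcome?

South Co. best-responds to each possible North Co. move:
- Loc1: BR = Y, leader payoff 9.
- Loc2: BR = W, leader payoff 2.
- Loc3: BR = X, leader payoff 5.
- Loc4: BR = W, leader payoff 1.
Maximizing over 9, 2, 5, 1, North Co. chooses Loc1. Subgame-perfect outcome: (Loc1, Y) with payoffs (9, 3).

9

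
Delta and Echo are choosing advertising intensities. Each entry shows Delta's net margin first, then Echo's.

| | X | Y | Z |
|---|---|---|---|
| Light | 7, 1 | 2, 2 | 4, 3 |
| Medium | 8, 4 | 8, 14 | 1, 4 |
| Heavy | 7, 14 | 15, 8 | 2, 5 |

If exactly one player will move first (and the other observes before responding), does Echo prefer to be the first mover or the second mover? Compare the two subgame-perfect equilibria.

second

If Delta leads: Echo's best replies are Light→Z, Medium→Y, Heavy→X; Delta's induced payoffs 4, 8, 7; outcome (Medium, Y), payoffs (8, 14).
If Echo leads: Delta's best replies are X→Medium, Y→Heavy, Z→Light; Echo's induced payoffs 4, 8, 3; outcome (Heavy, Y), payoffs (15, 8).
Echo gets 8 moving first and 14 moving second, so Echo prefers to move second.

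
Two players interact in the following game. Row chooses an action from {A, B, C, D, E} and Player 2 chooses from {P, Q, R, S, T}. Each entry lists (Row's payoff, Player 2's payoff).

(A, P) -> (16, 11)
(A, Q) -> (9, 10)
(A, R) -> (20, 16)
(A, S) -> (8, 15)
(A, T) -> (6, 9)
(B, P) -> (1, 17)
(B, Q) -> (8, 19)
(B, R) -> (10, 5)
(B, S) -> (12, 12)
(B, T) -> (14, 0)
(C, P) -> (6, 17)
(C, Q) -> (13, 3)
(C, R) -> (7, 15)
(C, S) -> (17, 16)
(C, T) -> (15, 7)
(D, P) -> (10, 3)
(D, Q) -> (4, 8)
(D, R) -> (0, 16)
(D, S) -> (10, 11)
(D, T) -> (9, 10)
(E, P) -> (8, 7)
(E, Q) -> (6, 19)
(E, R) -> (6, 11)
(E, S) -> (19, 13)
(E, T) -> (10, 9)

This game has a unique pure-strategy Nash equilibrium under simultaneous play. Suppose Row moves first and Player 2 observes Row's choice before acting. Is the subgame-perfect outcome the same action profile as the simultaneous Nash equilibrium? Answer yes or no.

yes

Solve by backward induction (Row leads).
- A: Player 2 compares 11, 10, 16, 15, 9 and picks R; Row would get 20.
- B: Player 2 compares 17, 19, 5, 12, 0 and picks Q; Row would get 8.
- C: Player 2 compares 17, 3, 15, 16, 7 and picks P; Row would get 6.
- D: Player 2 compares 3, 8, 16, 11, 10 and picks R; Row would get 0.
- E: Player 2 compares 7, 19, 11, 13, 9 and picks Q; Row would get 6.
Maximizing over 20, 8, 6, 0, 6, Row chooses A. Subgame-perfect outcome: (A, R) with payoffs (20, 16).
Now find the simultaneous Nash equilibrium.
Row's best replies: P→A; Q→C; R→A; S→E; T→C.
Player 2's best replies: A→R; B→Q; C→P; D→R; E→Q.
The unique mutual best reply is (A, R), giving (20, 16).
Sequential outcome (A, R) coincides with the Nash profile (A, R).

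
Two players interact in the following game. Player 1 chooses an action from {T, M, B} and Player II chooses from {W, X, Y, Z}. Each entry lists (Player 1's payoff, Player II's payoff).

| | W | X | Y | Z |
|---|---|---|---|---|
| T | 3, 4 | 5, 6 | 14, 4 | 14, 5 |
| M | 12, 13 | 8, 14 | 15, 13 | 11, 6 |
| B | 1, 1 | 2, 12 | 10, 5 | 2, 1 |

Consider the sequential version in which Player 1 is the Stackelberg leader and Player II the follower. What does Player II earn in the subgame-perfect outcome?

14

Work backward from Player II's decision.
- T → Player II plays X (best of 4, 6, 4, 5); Player 1 gets 5.
- M → Player II plays X (best of 13, 14, 13, 6); Player 1 gets 8.
- B → Player II plays X (best of 1, 12, 5, 1); Player 1 gets 2.
Among 5, 8, 2, the best is 8 at M. Subgame-perfect outcome: (M, X) with payoffs (8, 14).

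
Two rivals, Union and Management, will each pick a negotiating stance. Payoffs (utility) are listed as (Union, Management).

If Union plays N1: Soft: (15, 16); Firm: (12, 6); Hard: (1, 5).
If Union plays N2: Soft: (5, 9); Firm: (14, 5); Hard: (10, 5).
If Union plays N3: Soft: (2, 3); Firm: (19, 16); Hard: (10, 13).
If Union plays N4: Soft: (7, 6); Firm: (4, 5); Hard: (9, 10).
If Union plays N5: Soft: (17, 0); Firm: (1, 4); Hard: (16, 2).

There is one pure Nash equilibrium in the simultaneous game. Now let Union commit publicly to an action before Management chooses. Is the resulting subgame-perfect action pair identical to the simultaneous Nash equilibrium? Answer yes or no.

Solve by backward induction (Union leads).
- N1: BR = Soft, leader payoff 15.
- N2: BR = Soft, leader payoff 5.
- N3: BR = Firm, leader payoff 19.
- N4: BR = Hard, leader payoff 9.
- N5: BR = Firm, leader payoff 1.
Union's induced payoffs are 15, 5, 19, 9, 1, so Union commits to N3. Subgame-perfect outcome: (N3, Firm) with payoffs (19, 16).
Now find the simultaneous Nash equilibrium.
Union's best replies: Soft→N5; Firm→N3; Hard→N5.
Management's best replies: N1→Soft; N2→Soft; N3→Firm; N4→Hard; N5→Firm.
The unique mutual best reply is (N3, Firm), giving (19, 16).
Sequential outcome (N3, Firm) coincides with the Nash profile (N3, Firm).

yes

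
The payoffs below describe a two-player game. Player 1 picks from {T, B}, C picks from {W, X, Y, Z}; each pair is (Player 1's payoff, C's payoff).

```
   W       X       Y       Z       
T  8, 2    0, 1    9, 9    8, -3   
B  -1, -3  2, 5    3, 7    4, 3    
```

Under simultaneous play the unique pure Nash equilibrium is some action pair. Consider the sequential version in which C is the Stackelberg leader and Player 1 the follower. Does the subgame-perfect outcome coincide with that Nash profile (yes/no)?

Backward induction with C moving first.
- W: BR = T, leader payoff 2.
- X: BR = B, leader payoff 5.
- Y: BR = T, leader payoff 9.
- Z: BR = T, leader payoff -3.
Maximizing over 2, 5, 9, -3, C chooses Y. Subgame-perfect outcome: (T, Y) with payoffs (9, 9).
Under simultaneous play:
Player 1's best replies: W→T; X→B; Y→T; Z→T.
C's best replies: T→Y; B→Y.
The unique mutual best reply is (T, Y), giving (9, 9).
Sequential outcome (T, Y) coincides with the Nash profile (T, Y).

yes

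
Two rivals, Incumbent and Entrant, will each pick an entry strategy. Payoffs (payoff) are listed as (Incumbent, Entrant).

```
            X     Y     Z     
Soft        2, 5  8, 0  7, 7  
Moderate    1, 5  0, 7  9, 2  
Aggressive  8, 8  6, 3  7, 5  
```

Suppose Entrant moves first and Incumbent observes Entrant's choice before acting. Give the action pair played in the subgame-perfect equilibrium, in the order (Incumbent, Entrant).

Work backward from Incumbent's decision.
- X: BR = Aggressive, leader payoff 8.
- Y: BR = Soft, leader payoff 0.
- Z: BR = Moderate, leader payoff 2.
Maximizing over 8, 0, 2, Entrant chooses X. Subgame-perfect outcome: (Aggressive, X) with payoffs (8, 8).

(Aggressive, X)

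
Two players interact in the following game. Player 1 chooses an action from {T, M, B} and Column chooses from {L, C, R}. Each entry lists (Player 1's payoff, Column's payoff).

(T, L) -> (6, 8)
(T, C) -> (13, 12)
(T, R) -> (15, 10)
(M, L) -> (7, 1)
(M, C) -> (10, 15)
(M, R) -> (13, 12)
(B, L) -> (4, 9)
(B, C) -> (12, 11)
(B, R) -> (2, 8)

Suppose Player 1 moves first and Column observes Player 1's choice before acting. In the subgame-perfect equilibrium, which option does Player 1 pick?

T

Work backward from Column's decision.
- T → Column plays C (best of 8, 12, 10); Player 1 gets 13.
- M → Column plays C (best of 1, 15, 12); Player 1 gets 10.
- B → Column plays C (best of 9, 11, 8); Player 1 gets 12.
Player 1's induced payoffs are 13, 10, 12, so Player 1 commits to T. Subgame-perfect outcome: (T, C) with payoffs (13, 12).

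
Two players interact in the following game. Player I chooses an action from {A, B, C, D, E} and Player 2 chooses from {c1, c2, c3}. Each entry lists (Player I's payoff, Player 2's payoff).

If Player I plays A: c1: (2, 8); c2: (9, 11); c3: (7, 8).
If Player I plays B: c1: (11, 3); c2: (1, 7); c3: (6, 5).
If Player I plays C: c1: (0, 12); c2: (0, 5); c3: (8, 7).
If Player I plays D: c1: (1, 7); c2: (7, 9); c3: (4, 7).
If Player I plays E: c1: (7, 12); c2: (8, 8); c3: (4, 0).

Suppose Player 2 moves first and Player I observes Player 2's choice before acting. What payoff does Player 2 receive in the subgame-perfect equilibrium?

11

Backward induction with Player 2 moving first.
- c1: Player I compares 2, 11, 0, 1, 7 and picks B; Player 2 would get 3.
- c2: Player I compares 9, 1, 0, 7, 8 and picks A; Player 2 would get 11.
- c3: Player I compares 7, 6, 8, 4, 4 and picks C; Player 2 would get 7.
Among 3, 11, 7, the best is 11 at c2. Subgame-perfect outcome: (A, c2) with payoffs (9, 11).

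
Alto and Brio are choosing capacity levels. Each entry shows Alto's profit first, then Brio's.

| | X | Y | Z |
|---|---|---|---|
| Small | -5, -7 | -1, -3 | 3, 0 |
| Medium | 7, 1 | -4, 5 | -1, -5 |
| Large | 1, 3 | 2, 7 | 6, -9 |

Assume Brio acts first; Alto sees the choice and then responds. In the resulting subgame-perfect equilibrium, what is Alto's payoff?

2

Alto best-responds to each possible Brio move:
- X: BR = Medium, leader payoff 1.
- Y: BR = Large, leader payoff 7.
- Z: BR = Large, leader payoff -9.
Among 1, 7, -9, the best is 7 at Y. Subgame-perfect outcome: (Large, Y) with payoffs (2, 7).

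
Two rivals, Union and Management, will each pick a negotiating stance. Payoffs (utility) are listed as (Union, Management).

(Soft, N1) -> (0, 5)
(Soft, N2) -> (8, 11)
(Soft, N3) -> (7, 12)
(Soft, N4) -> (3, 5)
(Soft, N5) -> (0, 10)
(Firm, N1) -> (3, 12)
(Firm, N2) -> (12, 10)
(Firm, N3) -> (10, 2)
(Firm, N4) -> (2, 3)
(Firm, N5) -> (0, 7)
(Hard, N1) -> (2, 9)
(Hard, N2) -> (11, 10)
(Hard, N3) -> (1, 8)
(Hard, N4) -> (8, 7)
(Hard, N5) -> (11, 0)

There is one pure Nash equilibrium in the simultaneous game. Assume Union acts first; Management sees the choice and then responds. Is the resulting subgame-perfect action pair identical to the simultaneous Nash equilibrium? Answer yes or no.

Management best-responds to each possible Union move:
- Soft → Management plays N3 (best of 5, 11, 12, 5, 10); Union gets 7.
- Firm → Management plays N1 (best of 12, 10, 2, 3, 7); Union gets 3.
- Hard → Management plays N2 (best of 9, 10, 8, 7, 0); Union gets 11.
Among 7, 3, 11, the best is 11 at Hard. Subgame-perfect outcome: (Hard, N2) with payoffs (11, 10).
For the simultaneous game, intersect best replies.
Union's best replies: N1→Firm; N2→Firm; N3→Firm; N4→Hard; N5→Hard.
Management's best replies: Soft→N3; Firm→N1; Hard→N2.
The unique mutual best reply is (Firm, N1), giving (3, 12).
Sequential outcome (Hard, N2) differs from the Nash profile (Firm, N1).

no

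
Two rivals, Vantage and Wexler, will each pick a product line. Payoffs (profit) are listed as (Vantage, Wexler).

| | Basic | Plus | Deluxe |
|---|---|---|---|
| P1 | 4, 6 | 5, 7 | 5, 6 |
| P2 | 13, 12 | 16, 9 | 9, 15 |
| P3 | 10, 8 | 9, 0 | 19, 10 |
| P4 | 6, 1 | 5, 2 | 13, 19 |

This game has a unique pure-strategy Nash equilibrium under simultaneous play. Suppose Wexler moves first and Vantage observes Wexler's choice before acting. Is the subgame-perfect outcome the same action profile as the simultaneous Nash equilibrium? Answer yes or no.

no

Vantage best-responds to each possible Wexler move:
- Basic: Vantage compares 4, 13, 10, 6 and picks P2; Wexler would get 12.
- Plus: Vantage compares 5, 16, 9, 5 and picks P2; Wexler would get 9.
- Deluxe: Vantage compares 5, 9, 19, 13 and picks P3; Wexler would get 10.
Maximizing over 12, 9, 10, Wexler chooses Basic. Subgame-perfect outcome: (P2, Basic) with payoffs (13, 12).
Under simultaneous play:
Vantage's best replies: Basic→P2; Plus→P2; Deluxe→P3.
Wexler's best replies: P1→Plus; P2→Deluxe; P3→Deluxe; P4→Deluxe.
Only (P3, Deluxe) has each player best-responding; Nash payoffs (19, 10).
Sequential outcome (P2, Basic) differs from the Nash profile (P3, Deluxe).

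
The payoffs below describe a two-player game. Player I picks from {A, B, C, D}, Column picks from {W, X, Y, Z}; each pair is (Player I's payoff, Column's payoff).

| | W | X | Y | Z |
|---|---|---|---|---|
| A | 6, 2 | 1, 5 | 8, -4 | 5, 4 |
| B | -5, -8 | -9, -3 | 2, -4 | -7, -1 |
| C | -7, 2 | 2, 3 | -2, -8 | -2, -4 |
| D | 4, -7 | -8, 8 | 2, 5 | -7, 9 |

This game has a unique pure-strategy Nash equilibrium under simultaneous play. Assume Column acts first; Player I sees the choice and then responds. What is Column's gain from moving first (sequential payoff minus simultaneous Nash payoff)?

Player I best-responds to each possible Column move:
- W: Player I compares 6, -5, -7, 4 and picks A; Column would get 2.
- X: Player I compares 1, -9, 2, -8 and picks C; Column would get 3.
- Y: Player I compares 8, 2, -2, 2 and picks A; Column would get -4.
- Z: Player I compares 5, -7, -2, -7 and picks A; Column would get 4.
Among 2, 3, -4, 4, the best is 4 at Z. Subgame-perfect outcome: (A, Z) with payoffs (5, 4).
For the simultaneous game, intersect best replies.
Player I's best replies: W→A; X→C; Y→A; Z→A.
Column's best replies: A→X; B→Z; C→X; D→Z.
Only (C, X) has each player best-responding; Nash payoffs (2, 3).
Column's commitment gain: 4 − 3 = 1.

1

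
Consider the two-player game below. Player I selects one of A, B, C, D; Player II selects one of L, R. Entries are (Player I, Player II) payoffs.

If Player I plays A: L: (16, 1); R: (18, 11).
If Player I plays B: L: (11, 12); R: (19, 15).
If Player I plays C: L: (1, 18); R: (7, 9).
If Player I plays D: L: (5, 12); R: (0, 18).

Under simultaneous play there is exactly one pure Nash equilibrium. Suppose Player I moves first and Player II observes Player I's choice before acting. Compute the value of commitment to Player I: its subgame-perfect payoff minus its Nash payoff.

0

Solve by backward induction (Player I leads).
- A: Player II compares 1, 11 and picks R; Player I would get 18.
- B: Player II compares 12, 15 and picks R; Player I would get 19.
- C: Player II compares 18, 9 and picks L; Player I would get 1.
- D: Player II compares 12, 18 and picks R; Player I would get 0.
Maximizing over 18, 19, 1, 0, Player I chooses B. Subgame-perfect outcome: (B, R) with payoffs (19, 15).
Under simultaneous play:
Player I's best replies: L→A; R→B.
Player II's best replies: A→R; B→R; C→L; D→R.
Only (B, R) has each player best-responding; Nash payoffs (19, 15).
Player I's commitment gain: 19 − 19 = 0.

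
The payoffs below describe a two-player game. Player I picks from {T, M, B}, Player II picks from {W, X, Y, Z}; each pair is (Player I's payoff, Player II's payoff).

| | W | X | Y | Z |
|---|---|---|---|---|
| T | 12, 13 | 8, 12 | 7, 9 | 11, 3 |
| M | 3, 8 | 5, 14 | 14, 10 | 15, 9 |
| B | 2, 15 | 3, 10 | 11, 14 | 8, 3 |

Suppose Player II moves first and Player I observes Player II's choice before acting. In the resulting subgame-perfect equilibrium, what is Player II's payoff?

13

Backward induction with Player II moving first.
- W: BR = T, leader payoff 13.
- X: BR = T, leader payoff 12.
- Y: BR = M, leader payoff 10.
- Z: BR = M, leader payoff 9.
Maximizing over 13, 12, 10, 9, Player II chooses W. Subgame-perfect outcome: (T, W) with payoffs (12, 13).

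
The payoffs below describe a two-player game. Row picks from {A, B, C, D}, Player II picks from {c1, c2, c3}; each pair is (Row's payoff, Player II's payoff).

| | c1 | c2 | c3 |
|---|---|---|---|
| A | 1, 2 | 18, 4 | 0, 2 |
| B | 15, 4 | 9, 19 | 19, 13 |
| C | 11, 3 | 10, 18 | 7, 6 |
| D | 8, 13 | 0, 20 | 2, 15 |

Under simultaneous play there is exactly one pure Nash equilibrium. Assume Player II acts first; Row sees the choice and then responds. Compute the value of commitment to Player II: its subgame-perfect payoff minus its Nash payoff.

Row best-responds to each possible Player II move:
- c1 → Row plays B (best of 1, 15, 11, 8); Player II gets 4.
- c2 → Row plays A (best of 18, 9, 10, 0); Player II gets 4.
- c3 → Row plays B (best of 0, 19, 7, 2); Player II gets 13.
Among 4, 4, 13, the best is 13 at c3. Subgame-perfect outcome: (B, c3) with payoffs (19, 13).
For the simultaneous game, intersect best replies.
Row's best replies: c1→B; c2→A; c3→B.
Player II's best replies: A→c2; B→c2; C→c2; D→c2.
The unique mutual best reply is (A, c2), giving (18, 4).
Player II's commitment gain: 13 − 4 = 9.

9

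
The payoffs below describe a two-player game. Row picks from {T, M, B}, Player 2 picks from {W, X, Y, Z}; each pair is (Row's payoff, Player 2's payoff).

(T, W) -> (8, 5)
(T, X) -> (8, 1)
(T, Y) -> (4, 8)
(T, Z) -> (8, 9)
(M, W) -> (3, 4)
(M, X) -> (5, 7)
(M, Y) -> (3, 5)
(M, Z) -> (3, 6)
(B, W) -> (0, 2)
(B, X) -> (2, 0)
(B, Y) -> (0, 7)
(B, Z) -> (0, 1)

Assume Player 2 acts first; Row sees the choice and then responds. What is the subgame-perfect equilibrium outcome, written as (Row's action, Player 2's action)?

Work backward from Row's decision.
- W: Row compares 8, 3, 0 and picks T; Player 2 would get 5.
- X: Row compares 8, 5, 2 and picks T; Player 2 would get 1.
- Y: Row compares 4, 3, 0 and picks T; Player 2 would get 8.
- Z: Row compares 8, 3, 0 and picks T; Player 2 would get 9.
Maximizing over 5, 1, 8, 9, Player 2 chooses Z. Subgame-perfect outcome: (T, Z) with payoffs (8, 9).

(T, Z)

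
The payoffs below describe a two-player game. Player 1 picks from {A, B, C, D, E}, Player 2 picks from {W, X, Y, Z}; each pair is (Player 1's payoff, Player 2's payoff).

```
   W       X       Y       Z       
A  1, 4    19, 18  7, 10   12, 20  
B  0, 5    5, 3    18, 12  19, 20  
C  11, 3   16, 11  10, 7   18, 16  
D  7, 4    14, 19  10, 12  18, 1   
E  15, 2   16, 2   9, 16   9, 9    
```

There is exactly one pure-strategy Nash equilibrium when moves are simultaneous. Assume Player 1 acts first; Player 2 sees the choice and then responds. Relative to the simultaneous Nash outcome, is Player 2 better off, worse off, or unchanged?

Solve by backward induction (Player 1 leads).
- A: Player 2 compares 4, 18, 10, 20 and picks Z; Player 1 would get 12.
- B: Player 2 compares 5, 3, 12, 20 and picks Z; Player 1 would get 19.
- C: Player 2 compares 3, 11, 7, 16 and picks Z; Player 1 would get 18.
- D: Player 2 compares 4, 19, 12, 1 and picks X; Player 1 would get 14.
- E: Player 2 compares 2, 2, 16, 9 and picks Y; Player 1 would get 9.
Maximizing over 12, 19, 18, 14, 9, Player 1 chooses B. Subgame-perfect outcome: (B, Z) with payoffs (19, 20).
For the simultaneous game, intersect best replies.
Player 1's best replies: W→E; X→A; Y→B; Z→B.
Player 2's best replies: A→Z; B→Z; C→Z; D→X; E→Y.
Only (B, Z) has each player best-responding; Nash payoffs (19, 20).
Player 2 earns 20 sequentially versus 20 at the Nash outcome: unchanged.

unchanged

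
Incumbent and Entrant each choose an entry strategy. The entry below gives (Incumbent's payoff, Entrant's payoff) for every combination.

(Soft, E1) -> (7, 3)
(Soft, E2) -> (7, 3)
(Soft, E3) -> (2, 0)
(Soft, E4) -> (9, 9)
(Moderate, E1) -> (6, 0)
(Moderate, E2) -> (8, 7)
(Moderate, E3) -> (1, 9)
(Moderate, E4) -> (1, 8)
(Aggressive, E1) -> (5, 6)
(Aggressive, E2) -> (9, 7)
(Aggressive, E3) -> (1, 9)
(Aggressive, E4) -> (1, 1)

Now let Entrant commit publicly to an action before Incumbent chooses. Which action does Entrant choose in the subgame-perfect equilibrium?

E4

Work backward from Incumbent's decision.
- E1 → Incumbent plays Soft (best of 7, 6, 5); Entrant gets 3.
- E2 → Incumbent plays Aggressive (best of 7, 8, 9); Entrant gets 7.
- E3 → Incumbent plays Soft (best of 2, 1, 1); Entrant gets 0.
- E4 → Incumbent plays Soft (best of 9, 1, 1); Entrant gets 9.
Maximizing over 3, 7, 0, 9, Entrant chooses E4. Subgame-perfect outcome: (Soft, E4) with payoffs (9, 9).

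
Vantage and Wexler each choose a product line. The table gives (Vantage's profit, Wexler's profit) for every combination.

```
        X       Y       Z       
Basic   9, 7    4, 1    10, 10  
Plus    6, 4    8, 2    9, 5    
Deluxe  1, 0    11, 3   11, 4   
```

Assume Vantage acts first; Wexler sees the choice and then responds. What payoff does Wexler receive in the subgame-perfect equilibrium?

Backward induction with Vantage moving first.
- Basic: BR = Z, leader payoff 10.
- Plus: BR = Z, leader payoff 9.
- Deluxe: BR = Z, leader payoff 11.
Maximizing over 10, 9, 11, Vantage chooses Deluxe. Subgame-perfect outcome: (Deluxe, Z) with payoffs (11, 4).

4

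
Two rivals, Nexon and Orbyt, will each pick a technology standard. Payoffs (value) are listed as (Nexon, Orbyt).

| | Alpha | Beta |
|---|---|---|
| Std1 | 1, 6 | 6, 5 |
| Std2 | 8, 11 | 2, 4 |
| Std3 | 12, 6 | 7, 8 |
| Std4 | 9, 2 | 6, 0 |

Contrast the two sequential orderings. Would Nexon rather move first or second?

first

If Nexon leads: Orbyt's best replies are Std1→Alpha, Std2→Alpha, Std3→Beta, Std4→Alpha; Nexon's induced payoffs 1, 8, 7, 9; outcome (Std4, Alpha), payoffs (9, 2).
If Orbyt leads: Nexon's best replies are Alpha→Std3, Beta→Std3; Orbyt's induced payoffs 6, 8; outcome (Std3, Beta), payoffs (7, 8).
Nexon gets 9 moving first and 7 moving second, so Nexon prefers to move first.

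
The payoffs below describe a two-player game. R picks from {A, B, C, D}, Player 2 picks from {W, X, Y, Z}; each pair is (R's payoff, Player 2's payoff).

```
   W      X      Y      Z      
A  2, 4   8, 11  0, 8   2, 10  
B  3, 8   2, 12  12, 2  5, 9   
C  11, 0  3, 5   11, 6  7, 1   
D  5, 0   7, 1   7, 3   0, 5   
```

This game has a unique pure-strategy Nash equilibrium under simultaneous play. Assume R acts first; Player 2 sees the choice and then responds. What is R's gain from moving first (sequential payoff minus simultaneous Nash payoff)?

Solve by backward induction (R leads).
- A: Player 2 compares 4, 11, 8, 10 and picks X; R would get 8.
- B: Player 2 compares 8, 12, 2, 9 and picks X; R would get 2.
- C: Player 2 compares 0, 5, 6, 1 and picks Y; R would get 11.
- D: Player 2 compares 0, 1, 3, 5 and picks Z; R would get 0.
R's induced payoffs are 8, 2, 11, 0, so R commits to C. Subgame-perfect outcome: (C, Y) with payoffs (11, 6).
Under simultaneous play:
R's best replies: W→C; X→A; Y→B; Z→C.
Player 2's best replies: A→X; B→X; C→Y; D→Z.
The unique mutual best reply is (A, X), giving (8, 11).
R's commitment gain: 11 − 8 = 3.

3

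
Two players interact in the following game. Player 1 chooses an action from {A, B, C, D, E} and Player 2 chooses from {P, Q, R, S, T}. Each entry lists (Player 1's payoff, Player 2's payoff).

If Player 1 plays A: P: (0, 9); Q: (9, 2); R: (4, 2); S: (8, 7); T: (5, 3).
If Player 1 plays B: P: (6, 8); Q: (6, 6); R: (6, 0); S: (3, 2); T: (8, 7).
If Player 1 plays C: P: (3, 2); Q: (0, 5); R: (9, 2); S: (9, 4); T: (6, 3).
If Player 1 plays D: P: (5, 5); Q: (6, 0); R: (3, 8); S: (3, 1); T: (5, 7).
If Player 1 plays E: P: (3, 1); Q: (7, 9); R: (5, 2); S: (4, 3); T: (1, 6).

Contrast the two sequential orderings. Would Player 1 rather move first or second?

If Player 1 leads: Player 2's best replies are A→P, B→P, C→Q, D→R, E→Q; Player 1's induced payoffs 0, 6, 0, 3, 7; outcome (E, Q), payoffs (7, 9).
If Player 2 leads: Player 1's best replies are P→B, Q→A, R→C, S→C, T→B; Player 2's induced payoffs 8, 2, 2, 4, 7; outcome (B, P), payoffs (6, 8).
Player 1 gets 7 moving first and 6 moving second, so Player 1 prefers to move first.

first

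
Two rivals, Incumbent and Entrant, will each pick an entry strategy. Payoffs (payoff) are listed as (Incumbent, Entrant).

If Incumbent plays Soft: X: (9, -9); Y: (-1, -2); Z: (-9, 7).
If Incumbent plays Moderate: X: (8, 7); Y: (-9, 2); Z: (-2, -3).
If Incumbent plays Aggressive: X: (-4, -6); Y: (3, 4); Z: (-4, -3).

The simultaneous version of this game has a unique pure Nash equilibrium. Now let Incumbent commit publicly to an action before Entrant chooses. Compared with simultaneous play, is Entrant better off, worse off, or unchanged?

better off

Entrant best-responds to each possible Incumbent move:
- Soft: Entrant compares -9, -2, 7 and picks Z; Incumbent would get -9.
- Moderate: Entrant compares 7, 2, -3 and picks X; Incumbent would get 8.
- Aggressive: Entrant compares -6, 4, -3 and picks Y; Incumbent would get 3.
Incumbent's induced payoffs are -9, 8, 3, so Incumbent commits to Moderate. Subgame-perfect outcome: (Moderate, X) with payoffs (8, 7).
For the simultaneous game, intersect best replies.
Incumbent's best replies: X→Soft; Y→Aggressive; Z→Moderate.
Entrant's best replies: Soft→Z; Moderate→X; Aggressive→Y.
The unique mutual best reply is (Aggressive, Y), giving (3, 4).
Entrant earns 7 sequentially versus 4 at the Nash outcome: better off.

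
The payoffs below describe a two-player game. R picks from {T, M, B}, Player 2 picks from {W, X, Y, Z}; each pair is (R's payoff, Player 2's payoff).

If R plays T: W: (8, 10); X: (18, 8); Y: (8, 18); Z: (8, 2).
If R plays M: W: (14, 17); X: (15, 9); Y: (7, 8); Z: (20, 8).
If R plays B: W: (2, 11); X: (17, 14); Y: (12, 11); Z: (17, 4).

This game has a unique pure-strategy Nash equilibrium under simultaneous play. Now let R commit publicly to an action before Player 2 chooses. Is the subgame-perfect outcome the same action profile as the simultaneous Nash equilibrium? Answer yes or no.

Backward induction with R moving first.
- T → Player 2 plays Y (best of 10, 8, 18, 2); R gets 8.
- M → Player 2 plays W (best of 17, 9, 8, 8); R gets 14.
- B → Player 2 plays X (best of 11, 14, 11, 4); R gets 17.
R's induced payoffs are 8, 14, 17, so R commits to B. Subgame-perfect outcome: (B, X) with payoffs (17, 14).
Now find the simultaneous Nash equilibrium.
R's best replies: W→M; X→T; Y→B; Z→M.
Player 2's best replies: T→Y; M→W; B→X.
Only (M, W) has each player best-responding; Nash payoffs (14, 17).
Sequential outcome (B, X) differs from the Nash profile (M, W).

no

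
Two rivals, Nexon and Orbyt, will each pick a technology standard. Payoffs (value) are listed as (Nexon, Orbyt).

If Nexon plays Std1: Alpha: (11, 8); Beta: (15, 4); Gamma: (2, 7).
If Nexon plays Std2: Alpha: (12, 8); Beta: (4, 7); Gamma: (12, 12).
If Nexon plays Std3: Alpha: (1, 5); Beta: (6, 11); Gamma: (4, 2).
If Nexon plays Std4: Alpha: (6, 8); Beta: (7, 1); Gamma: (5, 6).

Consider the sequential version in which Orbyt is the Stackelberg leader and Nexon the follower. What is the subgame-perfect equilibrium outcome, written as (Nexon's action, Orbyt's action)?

(Std2, Gamma)

Nexon best-responds to each possible Orbyt move:
- Alpha: BR = Std2, leader payoff 8.
- Beta: BR = Std1, leader payoff 4.
- Gamma: BR = Std2, leader payoff 12.
Maximizing over 8, 4, 12, Orbyt chooses Gamma. Subgame-perfect outcome: (Std2, Gamma) with payoffs (12, 12).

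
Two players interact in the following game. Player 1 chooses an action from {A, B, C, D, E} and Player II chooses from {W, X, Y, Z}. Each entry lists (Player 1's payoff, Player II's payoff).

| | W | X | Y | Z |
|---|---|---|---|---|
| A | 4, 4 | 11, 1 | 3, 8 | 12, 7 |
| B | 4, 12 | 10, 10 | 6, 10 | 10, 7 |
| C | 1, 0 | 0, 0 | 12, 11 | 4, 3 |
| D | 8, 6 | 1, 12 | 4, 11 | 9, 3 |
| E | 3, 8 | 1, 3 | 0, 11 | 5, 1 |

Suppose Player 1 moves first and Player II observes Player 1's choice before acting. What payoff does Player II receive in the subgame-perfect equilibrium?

11

Backward induction with Player 1 moving first.
- A: BR = Y, leader payoff 3.
- B: BR = W, leader payoff 4.
- C: BR = Y, leader payoff 12.
- D: BR = X, leader payoff 1.
- E: BR = Y, leader payoff 0.
Player 1's induced payoffs are 3, 4, 12, 1, 0, so Player 1 commits to C. Subgame-perfect outcome: (C, Y) with payoffs (12, 11).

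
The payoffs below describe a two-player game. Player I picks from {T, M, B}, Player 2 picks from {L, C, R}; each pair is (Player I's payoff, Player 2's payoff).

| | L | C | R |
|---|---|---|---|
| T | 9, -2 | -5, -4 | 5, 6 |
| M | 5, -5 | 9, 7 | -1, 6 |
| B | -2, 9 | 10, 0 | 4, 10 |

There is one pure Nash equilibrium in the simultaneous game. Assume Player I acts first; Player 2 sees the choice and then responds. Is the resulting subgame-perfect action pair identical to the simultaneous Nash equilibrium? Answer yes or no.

Work backward from Player 2's decision.
- T: BR = R, leader payoff 5.
- M: BR = C, leader payoff 9.
- B: BR = R, leader payoff 4.
Maximizing over 5, 9, 4, Player I chooses M. Subgame-perfect outcome: (M, C) with payoffs (9, 7).
Under simultaneous play:
Player I's best replies: L→T; C→B; R→T.
Player 2's best replies: T→R; M→C; B→R.
Only (T, R) has each player best-responding; Nash payoffs (5, 6).
Sequential outcome (M, C) differs from the Nash profile (T, R).

no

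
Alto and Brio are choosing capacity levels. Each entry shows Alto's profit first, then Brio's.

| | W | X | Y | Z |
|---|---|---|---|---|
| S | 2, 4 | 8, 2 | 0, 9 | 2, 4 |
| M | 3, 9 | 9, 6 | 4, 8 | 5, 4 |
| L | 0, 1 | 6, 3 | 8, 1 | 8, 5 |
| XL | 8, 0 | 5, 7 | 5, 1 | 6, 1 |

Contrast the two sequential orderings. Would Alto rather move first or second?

second

If Alto leads: Brio's best replies are S→Y, M→W, L→Z, XL→X; Alto's induced payoffs 0, 3, 8, 5; outcome (L, Z), payoffs (8, 5).
If Brio leads: Alto's best replies are W→XL, X→M, Y→L, Z→L; Brio's induced payoffs 0, 6, 1, 5; outcome (M, X), payoffs (9, 6).
Alto gets 8 moving first and 9 moving second, so Alto prefers to move second.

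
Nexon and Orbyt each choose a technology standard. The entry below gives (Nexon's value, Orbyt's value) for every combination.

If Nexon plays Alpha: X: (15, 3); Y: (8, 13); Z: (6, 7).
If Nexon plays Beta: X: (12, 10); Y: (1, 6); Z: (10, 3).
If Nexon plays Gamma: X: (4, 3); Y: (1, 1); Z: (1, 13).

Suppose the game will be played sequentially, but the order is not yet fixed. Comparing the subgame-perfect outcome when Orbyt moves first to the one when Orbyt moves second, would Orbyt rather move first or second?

first

If Nexon leads: Orbyt's best replies are Alpha→Y, Beta→X, Gamma→Z; Nexon's induced payoffs 8, 12, 1; outcome (Beta, X), payoffs (12, 10).
If Orbyt leads: Nexon's best replies are X→Alpha, Y→Alpha, Z→Beta; Orbyt's induced payoffs 3, 13, 3; outcome (Alpha, Y), payoffs (8, 13).
Orbyt gets 13 moving first and 10 moving second, so Orbyt prefers to move first.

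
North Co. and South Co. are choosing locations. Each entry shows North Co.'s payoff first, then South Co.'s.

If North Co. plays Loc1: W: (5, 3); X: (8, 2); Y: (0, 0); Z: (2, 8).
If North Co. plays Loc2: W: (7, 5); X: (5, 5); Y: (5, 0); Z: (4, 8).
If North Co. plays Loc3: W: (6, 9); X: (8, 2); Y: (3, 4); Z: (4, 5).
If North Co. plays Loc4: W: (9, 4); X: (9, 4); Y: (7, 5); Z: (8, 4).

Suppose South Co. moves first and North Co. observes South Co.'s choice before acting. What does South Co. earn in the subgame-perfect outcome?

5

North Co. best-responds to each possible South Co. move:
- W: North Co. compares 5, 7, 6, 9 and picks Loc4; South Co. would get 4.
- X: North Co. compares 8, 5, 8, 9 and picks Loc4; South Co. would get 4.
- Y: North Co. compares 0, 5, 3, 7 and picks Loc4; South Co. would get 5.
- Z: North Co. compares 2, 4, 4, 8 and picks Loc4; South Co. would get 4.
South Co.'s induced payoffs are 4, 4, 5, 4, so South Co. commits to Y. Subgame-perfect outcome: (Loc4, Y) with payoffs (7, 5).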